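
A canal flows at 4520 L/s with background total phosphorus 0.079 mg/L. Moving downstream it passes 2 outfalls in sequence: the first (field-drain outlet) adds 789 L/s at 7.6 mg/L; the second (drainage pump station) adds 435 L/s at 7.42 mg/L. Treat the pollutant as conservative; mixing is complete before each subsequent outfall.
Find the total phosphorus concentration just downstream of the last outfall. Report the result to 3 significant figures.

1.67 mg/L

Below outfall 1: Q → 5309 L/s, C = (4520·0.07900 + 789.0·7.600)/5309 = 1.197 mg/L.
Below outfall 2: Q → 5744 L/s, C = (5309·1.197 + 435.0·7.420)/5744 = 1.668 mg/L.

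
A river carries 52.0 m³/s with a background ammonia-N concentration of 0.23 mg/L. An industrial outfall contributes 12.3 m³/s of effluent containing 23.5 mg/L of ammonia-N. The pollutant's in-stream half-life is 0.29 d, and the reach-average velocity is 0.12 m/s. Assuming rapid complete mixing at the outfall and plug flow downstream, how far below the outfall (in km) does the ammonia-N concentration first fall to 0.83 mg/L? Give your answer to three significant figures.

Mixed concentration C = ΣQC/ΣQ = (52.00·0.2300 + 12.30·23.50) / 64.30 = 301.0/64.30 = 4.681 mg/L.
Half-life 0.29 d → k = ln 2 / 0.29 = 2.390 d⁻¹.
Set 4.681·exp(−k·t) = 0.83 → t = ln(4.681/0.83)/k = 62530 s = 17.37 h.
Distance = v·t = 0.12·62530 = 7504 m = 7.504 km.

7.50 km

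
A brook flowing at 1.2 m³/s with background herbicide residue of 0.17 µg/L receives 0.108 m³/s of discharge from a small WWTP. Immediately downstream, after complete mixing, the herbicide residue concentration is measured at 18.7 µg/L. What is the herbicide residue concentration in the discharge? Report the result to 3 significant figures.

225 µg/L

Mass balance: 1.200·0.1700 + 0.1080·Cₑ = 1.308·18.70
→ Cₑ = (1.308·18.70 − 1.200·0.1700) / 0.1080 = 224.6 µg/L.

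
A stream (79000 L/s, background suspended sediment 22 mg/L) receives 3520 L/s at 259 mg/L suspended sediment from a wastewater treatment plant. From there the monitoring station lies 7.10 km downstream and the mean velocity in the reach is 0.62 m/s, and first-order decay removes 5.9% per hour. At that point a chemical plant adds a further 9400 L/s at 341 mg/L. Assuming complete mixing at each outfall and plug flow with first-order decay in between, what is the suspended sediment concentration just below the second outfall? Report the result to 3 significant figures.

58.6 mg/L

Conservation of mass: C = (79000·22.00 + 3520·259.0) / 82520 = 2650000/82520 = 32.11 mg/L; combined flow 82520 L/s.
Travel time t = 7.10·1000 / 0.62 = 11450 s = 3.181 h.
5.9%/h lost → k = −ln(1 − 0.059) = 0.06081 h⁻¹.
Applying C = C₀e^(−kt): 32.11 × 0.8241 = 26.46 mg/L.
Second outfall: C = (82520·26.46 + 9400·341.0)/91920 = 58.63 mg/L.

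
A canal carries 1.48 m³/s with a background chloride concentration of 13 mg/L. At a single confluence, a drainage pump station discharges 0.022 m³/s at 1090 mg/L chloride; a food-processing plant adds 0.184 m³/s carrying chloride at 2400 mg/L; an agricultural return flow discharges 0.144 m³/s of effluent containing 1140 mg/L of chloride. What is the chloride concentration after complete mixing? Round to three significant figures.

After mixing, C = (1.480·13.00 + 0.02200·1090 + 0.1840·2400 + 0.1440·1140) / 1.830 = 649.0/1.830 = 354.6 mg/L.

355 mg/L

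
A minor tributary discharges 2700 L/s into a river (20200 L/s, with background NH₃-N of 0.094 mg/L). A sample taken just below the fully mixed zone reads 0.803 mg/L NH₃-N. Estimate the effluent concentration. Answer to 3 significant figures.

6.11 mg/L

Mass balance: 20200·0.09400 + 2700·Cₑ = 22900·0.8030
→ Cₑ = (22900·0.8030 − 20200·0.09400) / 2700 = 6.107 mg/L.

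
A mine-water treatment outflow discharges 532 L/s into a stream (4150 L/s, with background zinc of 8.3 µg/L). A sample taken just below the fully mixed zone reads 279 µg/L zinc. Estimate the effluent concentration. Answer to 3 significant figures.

Mass balance: 4150·8.300 + 532.0·Cₑ = 4682·279.0
→ Cₑ = (4682·279.0 − 4150·8.300) / 532.0 = 2391 µg/L.

2390 µg/L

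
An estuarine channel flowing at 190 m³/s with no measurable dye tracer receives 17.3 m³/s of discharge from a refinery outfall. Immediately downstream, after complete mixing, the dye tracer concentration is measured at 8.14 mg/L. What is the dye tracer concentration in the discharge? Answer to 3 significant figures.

Mass balance: 190.0·0 + 17.30·Cₑ = 207.3·8.140
→ Cₑ = (207.3·8.140 − 190.0·0) / 17.30 = 97.54 mg/L.

97.5 mg/L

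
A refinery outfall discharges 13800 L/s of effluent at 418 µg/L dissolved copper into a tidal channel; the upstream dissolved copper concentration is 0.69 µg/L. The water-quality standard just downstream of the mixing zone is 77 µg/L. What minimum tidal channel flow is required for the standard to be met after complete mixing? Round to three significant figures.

Set C_mix = 77: (Q·0.6900 + 13800·418.0) / (Q + 13800) = 77
→ Q = 13800·(418.0 − 77)/(77 − 0.6900) = 61670 L/s.

61700 L/s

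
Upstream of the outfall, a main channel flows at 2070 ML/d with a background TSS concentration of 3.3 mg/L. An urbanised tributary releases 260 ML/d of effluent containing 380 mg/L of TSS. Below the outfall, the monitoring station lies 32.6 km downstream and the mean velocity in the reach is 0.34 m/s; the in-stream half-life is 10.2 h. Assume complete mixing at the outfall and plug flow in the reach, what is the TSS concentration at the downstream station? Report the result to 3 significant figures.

7.42 mg/L

Mixed concentration C = ΣQC/ΣQ = (2070·3.300 + 260.0·380.0) / 2330 = 105600/2330 = 45.34 mg/L.
Travel time t = 32.6·1000 / 0.34 = 95880 s = 26.63 h.
Half-life 10.2 h → k = ln 2 / 10.2 = 0.06796 h⁻¹ = 1.631 d⁻¹.
First-order decay: C = 45.34·exp(−k·t) = 45.34·0.1637 = 7.420 mg/L.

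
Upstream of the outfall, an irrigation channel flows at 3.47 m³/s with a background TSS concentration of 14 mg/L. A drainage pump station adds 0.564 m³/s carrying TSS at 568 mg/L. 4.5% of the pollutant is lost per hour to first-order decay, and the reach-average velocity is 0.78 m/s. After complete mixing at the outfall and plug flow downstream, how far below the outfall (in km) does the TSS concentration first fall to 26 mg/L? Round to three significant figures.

Mixed concentration C = ΣQC/ΣQ = (3.470·14.00 + 0.5640·568.0) / 4.034 = 368.9/4.034 = 91.46 mg/L.
4.5%/h lost → k = −ln(1 − 0.045) = 0.04604 h⁻¹.
Set 91.46·exp(−k·t) = 26 → t = ln(91.46/26)/k = 98340 s = 27.32 h.
Distance = v·t = 0.78·98340 = 76700 m = 76.70 km.

76.7 km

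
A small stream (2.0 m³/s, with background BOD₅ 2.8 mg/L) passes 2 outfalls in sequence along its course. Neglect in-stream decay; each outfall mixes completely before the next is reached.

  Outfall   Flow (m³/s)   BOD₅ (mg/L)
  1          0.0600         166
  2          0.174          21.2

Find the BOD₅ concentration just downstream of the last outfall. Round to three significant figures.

After outfall 1: Q = 2.000 + 0.06000 = 2.060 m³/s; C = (2.000·2.800 + 0.06000·166.0)/2.060 = 7.553 mg/L.
After outfall 2: Q = 2.060 + 0.1740 = 2.234 m³/s; C = (2.060·7.553 + 0.1740·21.20)/2.234 = 8.616 mg/L.

8.62 mg/L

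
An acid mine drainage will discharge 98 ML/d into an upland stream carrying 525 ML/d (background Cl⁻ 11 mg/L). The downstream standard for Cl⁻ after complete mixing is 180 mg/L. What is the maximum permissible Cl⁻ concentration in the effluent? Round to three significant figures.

1090 mg/L

At the limit, (Qr·Cr + Qe·Cₑ)/(Qr + Qe) = 180:
Cₑ = (623.0·180 − 525.0·11.00) / 98.00 = 1085 mg/L.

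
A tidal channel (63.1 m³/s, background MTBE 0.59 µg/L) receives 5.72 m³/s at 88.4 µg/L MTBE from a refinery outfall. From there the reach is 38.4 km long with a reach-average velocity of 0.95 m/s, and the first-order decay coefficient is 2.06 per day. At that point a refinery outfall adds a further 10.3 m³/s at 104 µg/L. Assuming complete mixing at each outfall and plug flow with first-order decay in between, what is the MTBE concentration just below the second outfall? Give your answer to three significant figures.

16.2 µg/L

Conservation of mass: C = (63.10·0.5900 + 5.720·88.40) / 68.82 = 542.9/68.82 = 7.888 µg/L; combined flow 68.82 m³/s.
Travel time t = 38.4·1000 / 0.95 = 40420 s = 11.23 h.
After decay, C = 7.888 × e^(−kt) = 7.888 × 0.3815 = 3.009 µg/L.
At the second outfall, C = (68.82·3.009 + 10.30·104.0) / (68.82 + 10.30) = 16.16 µg/L.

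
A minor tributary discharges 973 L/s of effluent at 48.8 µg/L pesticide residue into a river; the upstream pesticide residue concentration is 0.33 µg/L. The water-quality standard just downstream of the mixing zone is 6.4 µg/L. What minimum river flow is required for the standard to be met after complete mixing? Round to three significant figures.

Set C_mix = 6.4: (Q·0.3300 + 973.0·48.80) / (Q + 973.0) = 6.4
→ Q = 973.0·(48.80 − 6.4)/(6.4 − 0.3300) = 6797 L/s.

6800 L/s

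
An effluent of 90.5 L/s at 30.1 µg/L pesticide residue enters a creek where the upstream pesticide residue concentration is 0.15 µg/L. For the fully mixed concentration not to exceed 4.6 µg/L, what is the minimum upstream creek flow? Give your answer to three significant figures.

Set C_mix = 4.6: (Q·0.1500 + 90.50·30.10) / (Q + 90.50) = 4.6
→ Q = 90.50·(30.10 − 4.6)/(4.6 − 0.1500) = 518.6 L/s.

519 L/s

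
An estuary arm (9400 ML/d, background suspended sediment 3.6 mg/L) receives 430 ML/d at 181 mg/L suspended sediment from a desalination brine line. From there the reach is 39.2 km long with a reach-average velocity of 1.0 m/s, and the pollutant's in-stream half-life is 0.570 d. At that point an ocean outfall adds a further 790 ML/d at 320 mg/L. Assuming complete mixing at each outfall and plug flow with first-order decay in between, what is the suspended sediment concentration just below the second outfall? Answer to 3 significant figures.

29.9 mg/L

Conservation of mass: C = (9400·3.600 + 430.0·181.0) / 9830 = 111700/9830 = 11.36 mg/L; combined flow 9830 ML/d.
Travel time t = 39.2·1000 / 1.0 = 39200 s = 10.89 h.
Half-life 0.570 d → k = ln 2 / 0.570 = 1.216 d⁻¹.
Decay over the reach: 11.36·exp(−kt) = 11.36·0.5760 = 6.543 mg/L.
At the second outfall, C = (9830·6.543 + 790.0·320.0) / (9830 + 790.0) = 29.86 mg/L.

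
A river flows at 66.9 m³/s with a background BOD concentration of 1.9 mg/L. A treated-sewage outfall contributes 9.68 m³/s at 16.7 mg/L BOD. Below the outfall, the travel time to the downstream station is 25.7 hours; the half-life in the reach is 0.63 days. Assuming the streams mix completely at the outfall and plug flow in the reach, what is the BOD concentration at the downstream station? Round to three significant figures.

Conservation of mass: C = (66.90·1.900 + 9.680·16.70) / 76.58 = 288.8/76.58 = 3.771 mg/L.
Half-life 0.63 d → k = ln 2 / 0.63 = 1.100 d⁻¹.
First-order decay: C = 3.771·exp(−k·t) = 3.771·0.3078 = 1.161 mg/L.

1.16 mg/L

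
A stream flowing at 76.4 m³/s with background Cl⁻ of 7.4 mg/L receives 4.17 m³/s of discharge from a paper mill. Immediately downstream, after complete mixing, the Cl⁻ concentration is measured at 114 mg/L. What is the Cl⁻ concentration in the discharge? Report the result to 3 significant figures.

2070 mg/L

Mass balance: 76.40·7.400 + 4.170·Cₑ = 80.57·114.0
→ Cₑ = (80.57·114.0 − 76.40·7.400) / 4.170 = 2067 mg/L.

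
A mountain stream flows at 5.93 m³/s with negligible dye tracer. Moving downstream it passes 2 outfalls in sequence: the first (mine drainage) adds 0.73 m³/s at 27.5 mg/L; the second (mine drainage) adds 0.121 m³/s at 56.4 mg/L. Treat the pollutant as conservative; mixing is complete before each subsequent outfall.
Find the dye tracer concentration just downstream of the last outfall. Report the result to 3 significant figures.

3.97 mg/L

Below outfall 1: Q → 6.660 m³/s, C = (5.930·0 + 0.7300·27.50)/6.660 = 3.014 mg/L.
Below outfall 2: Q → 6.781 m³/s, C = (6.660·3.014 + 0.1210·56.40)/6.781 = 3.967 mg/L.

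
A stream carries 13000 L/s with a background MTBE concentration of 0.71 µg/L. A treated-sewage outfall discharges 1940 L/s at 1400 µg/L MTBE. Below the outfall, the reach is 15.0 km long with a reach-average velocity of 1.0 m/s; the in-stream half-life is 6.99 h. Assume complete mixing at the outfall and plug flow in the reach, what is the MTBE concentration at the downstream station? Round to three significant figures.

121 µg/L

Conservation of mass: C = (13000·0.7100 + 1940·1400) / 14940 = 2725000/14940 = 182.4 µg/L.
Travel time t = 15.0·1000 / 1.0 = 15000 s = 4.167 h.
Half-life 6.99 h → k = ln 2 / 6.99 = 0.09916 h⁻¹ = 2.380 d⁻¹.
First-order decay: C = 182.4·exp(−k·t) = 182.4·0.6615 = 120.7 µg/L.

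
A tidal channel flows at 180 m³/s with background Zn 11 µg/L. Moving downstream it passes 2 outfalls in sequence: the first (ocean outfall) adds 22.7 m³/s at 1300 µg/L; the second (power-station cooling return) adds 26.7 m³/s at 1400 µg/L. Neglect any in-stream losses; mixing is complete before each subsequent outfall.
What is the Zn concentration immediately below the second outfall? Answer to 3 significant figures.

300 µg/L

Below outfall 1: Q → 202.7 m³/s, C = (180.0·11.00 + 22.70·1300)/202.7 = 155.4 µg/L.
Below outfall 2: Q → 229.4 m³/s, C = (202.7·155.4 + 26.70·1400)/229.4 = 300.2 µg/L.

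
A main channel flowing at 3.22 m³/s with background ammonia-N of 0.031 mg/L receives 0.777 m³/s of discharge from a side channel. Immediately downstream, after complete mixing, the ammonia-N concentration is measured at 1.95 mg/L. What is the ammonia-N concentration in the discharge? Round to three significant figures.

9.90 mg/L

Mass balance: 3.220·0.03100 + 0.7770·Cₑ = 3.997·1.950
→ Cₑ = (3.997·1.950 − 3.220·0.03100) / 0.7770 = 9.903 mg/L.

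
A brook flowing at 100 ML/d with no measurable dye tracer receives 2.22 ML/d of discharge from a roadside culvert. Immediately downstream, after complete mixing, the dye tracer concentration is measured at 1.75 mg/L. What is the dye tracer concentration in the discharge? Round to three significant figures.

80.6 mg/L

Mass balance: 100.0·0 + 2.220·Cₑ = 102.2·1.750
→ Cₑ = (102.2·1.750 − 100.0·0) / 2.220 = 80.58 mg/L.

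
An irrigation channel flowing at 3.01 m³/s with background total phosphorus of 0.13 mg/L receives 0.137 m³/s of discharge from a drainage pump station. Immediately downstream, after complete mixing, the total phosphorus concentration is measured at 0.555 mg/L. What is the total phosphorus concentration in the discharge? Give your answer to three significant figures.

Mass balance: 3.010·0.1300 + 0.1370·Cₑ = 3.147·0.5550
→ Cₑ = (3.147·0.5550 − 3.010·0.1300) / 0.1370 = 9.893 mg/L.

9.89 mg/L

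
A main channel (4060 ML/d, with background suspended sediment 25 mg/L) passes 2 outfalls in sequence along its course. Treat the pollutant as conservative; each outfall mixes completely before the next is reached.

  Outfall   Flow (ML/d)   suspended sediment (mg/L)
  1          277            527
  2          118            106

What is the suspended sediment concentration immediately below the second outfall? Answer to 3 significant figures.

58.4 mg/L

Below outfall 1: Q → 4337 ML/d, C = (4060·25.00 + 277.0·527.0)/4337 = 57.06 mg/L.
Below outfall 2: Q → 4455 ML/d, C = (4337·57.06 + 118.0·106.0)/4455 = 58.36 mg/L.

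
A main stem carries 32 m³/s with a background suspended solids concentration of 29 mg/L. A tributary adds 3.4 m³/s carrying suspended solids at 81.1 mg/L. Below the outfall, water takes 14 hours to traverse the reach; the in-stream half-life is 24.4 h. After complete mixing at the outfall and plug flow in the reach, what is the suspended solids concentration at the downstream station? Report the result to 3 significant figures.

Conservation of mass: C = (32.00·29.00 + 3.400·81.10) / 35.40 = 1204/35.40 = 34.00 mg/L.
Half-life 24.4 h → k = ln 2 / 24.4 = 0.02841 h⁻¹ = 0.6818 d⁻¹.
First-order decay: C = 34.00·exp(−k·t) = 34.00·0.6719 = 22.85 mg/L.

22.8 mg/L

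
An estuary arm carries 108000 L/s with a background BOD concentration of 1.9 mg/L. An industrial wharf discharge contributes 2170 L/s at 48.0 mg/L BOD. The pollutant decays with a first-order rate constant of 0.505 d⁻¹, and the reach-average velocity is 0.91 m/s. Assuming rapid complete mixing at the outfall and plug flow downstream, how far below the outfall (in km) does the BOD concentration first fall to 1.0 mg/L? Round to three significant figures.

161 km

Conservation of mass: C = (108000·1.900 + 2170·48.00) / 110200 = 309400/110200 = 2.808 mg/L.
Set 2.808·exp(−k·t) = 1.0 → t = ln(2.808/1.0)/k = 176600 s = 49.07 h.
Distance = v·t = 0.91·176600 = 160700 m = 160.7 km.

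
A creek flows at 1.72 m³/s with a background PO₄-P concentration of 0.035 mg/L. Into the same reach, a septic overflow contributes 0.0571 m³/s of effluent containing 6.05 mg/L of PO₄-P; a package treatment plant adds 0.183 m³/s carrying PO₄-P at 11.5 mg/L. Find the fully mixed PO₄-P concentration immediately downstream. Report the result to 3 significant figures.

1.28 mg/L

Mixed concentration C = ΣQC/ΣQ = (1.720·0.03500 + 0.05710·6.050 + 0.1830·11.50) / 1.960 = 2.510/1.960 = 1.281 mg/L.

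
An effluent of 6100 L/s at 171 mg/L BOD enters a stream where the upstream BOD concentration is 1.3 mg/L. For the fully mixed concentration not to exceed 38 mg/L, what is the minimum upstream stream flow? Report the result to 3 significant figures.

Set C_mix = 38: (Q·1.300 + 6100·171.0) / (Q + 6100) = 38
→ Q = 6100·(171.0 − 38)/(38 − 1.300) = 22110 L/s.

22100 L/s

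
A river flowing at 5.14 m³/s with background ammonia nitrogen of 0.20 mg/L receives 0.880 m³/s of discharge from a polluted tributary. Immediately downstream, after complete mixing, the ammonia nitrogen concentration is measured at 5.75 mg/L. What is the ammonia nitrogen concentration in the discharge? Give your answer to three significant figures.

Mass balance: 5.140·0.2000 + 0.8800·Cₑ = 6.020·5.750
→ Cₑ = (6.020·5.750 − 5.140·0.2000) / 0.8800 = 38.17 mg/L.

38.2 mg/L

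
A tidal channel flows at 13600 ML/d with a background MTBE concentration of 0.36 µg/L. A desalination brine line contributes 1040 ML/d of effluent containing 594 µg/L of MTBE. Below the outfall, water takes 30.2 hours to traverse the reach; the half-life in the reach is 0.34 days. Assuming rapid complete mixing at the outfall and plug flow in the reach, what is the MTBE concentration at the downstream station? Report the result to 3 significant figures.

Conservation of mass: C = (13600·0.3600 + 1040·594.0) / 14640 = 622700/14640 = 42.53 µg/L.
Half-life 0.34 d → k = ln 2 / 0.34 = 2.039 d⁻¹.
First-order decay: C = 42.53·exp(−k·t) = 42.53·0.07689 = 3.270 µg/L.

3.27 µg/L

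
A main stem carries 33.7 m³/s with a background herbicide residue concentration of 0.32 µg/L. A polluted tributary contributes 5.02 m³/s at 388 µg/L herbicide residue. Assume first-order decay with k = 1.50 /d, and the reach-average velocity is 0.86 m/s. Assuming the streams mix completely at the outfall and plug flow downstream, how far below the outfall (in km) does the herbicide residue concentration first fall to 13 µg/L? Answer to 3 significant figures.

67.3 km

Conservation of mass: C = (33.70·0.3200 + 5.020·388.0) / 38.72 = 1959/38.72 = 50.58 µg/L.
Set 50.58·exp(−k·t) = 13 → t = ln(50.58/13)/k = 78260 s = 21.74 h.
Distance = v·t = 0.86·78260 = 67300 m = 67.30 km.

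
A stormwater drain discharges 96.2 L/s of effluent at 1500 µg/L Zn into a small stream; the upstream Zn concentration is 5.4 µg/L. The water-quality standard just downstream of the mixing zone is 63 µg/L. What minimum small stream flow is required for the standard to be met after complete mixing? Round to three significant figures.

2400 L/s

Set C_mix = 63: (Q·5.400 + 96.20·1500) / (Q + 96.20) = 63
→ Q = 96.20·(1500 − 63)/(63 − 5.400) = 2400 L/s.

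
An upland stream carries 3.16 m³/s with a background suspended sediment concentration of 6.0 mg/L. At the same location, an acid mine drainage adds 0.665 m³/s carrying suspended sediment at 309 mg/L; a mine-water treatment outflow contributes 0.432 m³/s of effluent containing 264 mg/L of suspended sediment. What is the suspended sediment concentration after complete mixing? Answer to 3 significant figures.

79.5 mg/L

Flow-weighted average: C = (3.160·6.000 + 0.6650·309.0 + 0.4320·264.0) / 4.257 = 338.5/4.257 = 79.51 mg/L.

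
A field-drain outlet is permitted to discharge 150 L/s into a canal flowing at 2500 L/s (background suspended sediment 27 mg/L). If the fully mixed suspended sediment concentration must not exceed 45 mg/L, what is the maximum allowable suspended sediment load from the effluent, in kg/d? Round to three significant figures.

4470 kg/d

Mass balance at the limit: 2500·27.00 + 150.0·Cₑ = 2650·45 → Cₑ = 345.0 mg/L.
150.0 L/s = 0.1500 m³/s. Load = 0.1500 m³/s × 345.0 g/m³ × 86 400 s/d = 4471 kg/d.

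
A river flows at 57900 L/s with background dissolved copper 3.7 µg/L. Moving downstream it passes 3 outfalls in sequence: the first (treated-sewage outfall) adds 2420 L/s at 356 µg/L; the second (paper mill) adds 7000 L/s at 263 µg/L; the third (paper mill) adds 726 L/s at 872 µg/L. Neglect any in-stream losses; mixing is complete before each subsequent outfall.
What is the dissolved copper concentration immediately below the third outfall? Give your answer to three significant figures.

52.2 µg/L

After outfall 1: Q = 57900 + 2420 = 60320 L/s; C = (57900·3.700 + 2420·356.0)/60320 = 17.83 µg/L.
After outfall 2: Q = 60320 + 7000 = 67320 L/s; C = (60320·17.83 + 7000·263.0)/67320 = 43.33 µg/L.
After outfall 3: Q = 67320 + 726.0 = 68050 L/s; C = (67320·43.33 + 726.0·872.0)/68050 = 52.17 µg/L.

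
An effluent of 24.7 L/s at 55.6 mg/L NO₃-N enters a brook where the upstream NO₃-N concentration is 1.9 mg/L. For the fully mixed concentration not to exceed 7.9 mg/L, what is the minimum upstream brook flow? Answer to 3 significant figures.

196 L/s

Set C_mix = 7.9: (Q·1.900 + 24.70·55.60) / (Q + 24.70) = 7.9
→ Q = 24.70·(55.60 − 7.9)/(7.9 − 1.900) = 196.4 L/s.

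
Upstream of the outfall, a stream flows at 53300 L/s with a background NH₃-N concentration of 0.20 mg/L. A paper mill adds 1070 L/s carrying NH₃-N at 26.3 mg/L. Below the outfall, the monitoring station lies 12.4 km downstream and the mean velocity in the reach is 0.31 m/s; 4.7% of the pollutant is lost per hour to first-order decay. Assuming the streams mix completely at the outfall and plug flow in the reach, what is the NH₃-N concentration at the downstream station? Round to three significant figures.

Mixed concentration C = ΣQC/ΣQ = (53300·0.2000 + 1070·26.30) / 54370 = 38800/54370 = 0.7136 mg/L.
Travel time t = 12.4·1000 / 0.31 = 40000 s = 11.11 h.
4.7%/h lost → k = −ln(1 − 0.047) = 0.04814 h⁻¹.
Applying C = C₀e^(−kt): 0.7136 × 0.5857 = 0.4180 mg/L.

0.418 mg/L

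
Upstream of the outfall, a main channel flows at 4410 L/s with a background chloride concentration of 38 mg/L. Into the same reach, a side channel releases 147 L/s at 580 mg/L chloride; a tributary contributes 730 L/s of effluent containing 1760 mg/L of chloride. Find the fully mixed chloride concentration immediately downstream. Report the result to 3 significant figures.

Conservation of mass: C = (4410·38.00 + 147.0·580.0 + 730.0·1760) / 5287 = 1538000/5287 = 290.8 mg/L.

291 mg/L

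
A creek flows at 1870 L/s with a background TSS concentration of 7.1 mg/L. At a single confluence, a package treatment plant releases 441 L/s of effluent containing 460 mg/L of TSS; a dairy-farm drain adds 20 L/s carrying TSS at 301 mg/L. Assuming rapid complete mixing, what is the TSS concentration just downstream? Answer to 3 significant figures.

95.3 mg/L

Mass balance: C = (1870·7.100 + 441.0·460.0 + 20.00·301.0) / 2331 = 222200/2331 = 95.31 mg/L.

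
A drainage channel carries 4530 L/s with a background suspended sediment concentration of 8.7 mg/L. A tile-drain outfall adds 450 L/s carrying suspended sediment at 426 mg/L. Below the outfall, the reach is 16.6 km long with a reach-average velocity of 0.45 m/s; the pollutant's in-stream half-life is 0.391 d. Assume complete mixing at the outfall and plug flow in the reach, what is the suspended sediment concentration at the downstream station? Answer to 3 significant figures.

Mixed concentration C = ΣQC/ΣQ = (4530·8.700 + 450.0·426.0) / 4980 = 231100/4980 = 46.41 mg/L.
Travel time t = 16.6·1000 / 0.45 = 36890 s = 10.25 h.
Half-life 0.391 d → k = ln 2 / 0.391 = 1.773 d⁻¹.
First-order decay: C = 46.41·exp(−k·t) = 46.41·0.4691 = 21.77 mg/L.

21.8 mg/L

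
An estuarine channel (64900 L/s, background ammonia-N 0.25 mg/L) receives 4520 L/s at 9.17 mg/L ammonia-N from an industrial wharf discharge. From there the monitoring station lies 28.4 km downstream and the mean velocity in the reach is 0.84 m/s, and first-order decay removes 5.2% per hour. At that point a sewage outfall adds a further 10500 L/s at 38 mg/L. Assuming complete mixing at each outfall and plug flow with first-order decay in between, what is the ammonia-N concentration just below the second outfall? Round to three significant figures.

5.43 mg/L

After mixing, C = (64900·0.2500 + 4520·9.170) / 69420 = 57670/69420 = 0.8308 mg/L; combined flow 69420 L/s.
Travel time t = 28.4·1000 / 0.84 = 33810 s = 9.392 h.
5.2%/h lost → k = −ln(1 − 0.052) = 0.05340 h⁻¹.
Applying C = C₀e^(−kt): 0.8308 × 0.6056 = 0.5031 mg/L.
At the second outfall, C = (69420·0.5031 + 10500·38.00) / (69420 + 10500) = 5.430 mg/L.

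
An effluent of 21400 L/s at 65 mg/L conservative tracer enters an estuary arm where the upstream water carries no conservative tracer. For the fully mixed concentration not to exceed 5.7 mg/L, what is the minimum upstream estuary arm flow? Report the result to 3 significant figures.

223000 L/s

Set C_mix = 5.7: (Q·0 + 21400·65.00) / (Q + 21400) = 5.7
→ Q = 21400·(65.00 − 5.7)/(5.7 − 0) = 222600 L/s.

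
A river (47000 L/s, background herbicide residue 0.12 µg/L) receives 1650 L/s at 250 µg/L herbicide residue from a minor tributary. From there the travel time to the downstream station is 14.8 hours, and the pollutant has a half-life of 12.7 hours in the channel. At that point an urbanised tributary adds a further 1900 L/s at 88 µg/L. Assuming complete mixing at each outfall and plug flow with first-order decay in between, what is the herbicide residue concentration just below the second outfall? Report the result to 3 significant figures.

After mixing, C = (47000·0.1200 + 1650·250.0) / 48650 = 418100/48650 = 8.595 µg/L; combined flow 48650 L/s.
Half-life 12.7 h → k = ln 2 / 12.7 = 0.05458 h⁻¹ = 1.310 d⁻¹.
Decay over the reach: 8.595·exp(−kt) = 8.595·0.4459 = 3.832 µg/L.
At the second outfall, C = (48650·3.832 + 1900·88.00) / (48650 + 1900) = 6.996 µg/L.

7.00 µg/L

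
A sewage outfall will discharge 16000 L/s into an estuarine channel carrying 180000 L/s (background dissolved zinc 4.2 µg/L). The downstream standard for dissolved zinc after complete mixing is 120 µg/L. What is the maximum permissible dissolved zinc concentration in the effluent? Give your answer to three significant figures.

1420 µg/L

At the limit, (Qr·Cr + Qe·Cₑ)/(Qr + Qe) = 120:
Cₑ = (196000·120 − 180000·4.200) / 16000 = 1423 µg/L.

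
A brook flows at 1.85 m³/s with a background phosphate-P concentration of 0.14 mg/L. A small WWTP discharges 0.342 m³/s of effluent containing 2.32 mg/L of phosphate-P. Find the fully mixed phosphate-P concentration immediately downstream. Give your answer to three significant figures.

Mass balance: C = (1.850·0.1400 + 0.3420·2.320) / 2.192 = 1.052/2.192 = 0.4801 mg/L.

0.480 mg/L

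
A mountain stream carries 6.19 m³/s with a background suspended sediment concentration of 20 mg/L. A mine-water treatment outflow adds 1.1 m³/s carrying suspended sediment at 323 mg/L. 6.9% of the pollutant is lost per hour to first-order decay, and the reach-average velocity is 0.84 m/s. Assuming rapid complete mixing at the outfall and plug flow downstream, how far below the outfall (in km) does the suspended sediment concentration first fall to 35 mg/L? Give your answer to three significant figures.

26.6 km

After mixing, C = (6.190·20.00 + 1.100·323.0) / 7.290 = 479.1/7.290 = 65.72 mg/L.
6.9%/h lost → k = −ln(1 − 0.069) = 0.07150 h⁻¹.
Set 65.72·exp(−k·t) = 35 → t = ln(65.72/35)/k = 31720 s = 8.812 h.
Distance = v·t = 0.84·31720 = 26650 m = 26.65 km.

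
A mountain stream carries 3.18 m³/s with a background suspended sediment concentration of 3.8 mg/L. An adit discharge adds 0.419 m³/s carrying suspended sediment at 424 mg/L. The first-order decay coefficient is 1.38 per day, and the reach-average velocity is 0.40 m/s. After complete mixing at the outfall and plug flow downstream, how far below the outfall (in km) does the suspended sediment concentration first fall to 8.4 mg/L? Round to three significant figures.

46.0 km

After mixing, C = (3.180·3.800 + 0.4190·424.0) / 3.599 = 189.7/3.599 = 52.72 mg/L.
Set 52.72·exp(−k·t) = 8.4 → t = ln(52.72/8.4)/k = 115000 s = 31.94 h.
Distance = v·t = 0.40·115000 = 46000 m = 46.00 km.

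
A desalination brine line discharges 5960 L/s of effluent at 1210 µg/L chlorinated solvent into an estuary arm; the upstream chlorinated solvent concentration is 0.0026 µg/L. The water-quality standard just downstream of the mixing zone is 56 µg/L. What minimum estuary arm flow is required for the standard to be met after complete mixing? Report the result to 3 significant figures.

Set C_mix = 56: (Q·0.002600 + 5960·1210) / (Q + 5960) = 56
→ Q = 5960·(1210 − 56)/(56 − 0.002600) = 122800 L/s.

123000 L/s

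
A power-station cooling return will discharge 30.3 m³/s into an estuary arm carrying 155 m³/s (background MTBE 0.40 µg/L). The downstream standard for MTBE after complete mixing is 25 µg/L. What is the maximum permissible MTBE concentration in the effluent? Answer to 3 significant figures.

At the limit, (Qr·Cr + Qe·Cₑ)/(Qr + Qe) = 25:
Cₑ = (185.3·25 − 155.0·0.4000) / 30.30 = 150.8 µg/L.

151 µg/L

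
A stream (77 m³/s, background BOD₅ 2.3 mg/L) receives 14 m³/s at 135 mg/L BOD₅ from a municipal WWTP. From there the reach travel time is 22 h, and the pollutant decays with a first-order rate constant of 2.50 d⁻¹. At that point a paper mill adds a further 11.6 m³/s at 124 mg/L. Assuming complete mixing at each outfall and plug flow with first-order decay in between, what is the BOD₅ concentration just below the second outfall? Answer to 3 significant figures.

Mass balance: C = (77.00·2.300 + 14.00·135.0) / 91.00 = 2067/91.00 = 22.72 mg/L; combined flow 91.00 m³/s.
First-order decay: C = 22.72·exp(−k·t) = 22.72·0.1011 = 2.296 mg/L.
Second outfall: C = (91.00·2.296 + 11.60·124.0)/102.6 = 16.06 mg/L.

16.1 mg/L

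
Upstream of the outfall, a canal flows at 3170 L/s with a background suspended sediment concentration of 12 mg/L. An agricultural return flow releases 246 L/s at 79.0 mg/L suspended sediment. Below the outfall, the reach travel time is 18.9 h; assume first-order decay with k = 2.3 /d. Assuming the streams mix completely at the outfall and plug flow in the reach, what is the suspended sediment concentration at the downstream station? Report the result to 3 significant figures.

2.75 mg/L

Mixed concentration C = ΣQC/ΣQ = (3170·12.00 + 246.0·79.00) / 3416 = 57470/3416 = 16.82 mg/L.
Applying C = C₀e^(−kt): 16.82 × 0.1634 = 2.750 mg/L.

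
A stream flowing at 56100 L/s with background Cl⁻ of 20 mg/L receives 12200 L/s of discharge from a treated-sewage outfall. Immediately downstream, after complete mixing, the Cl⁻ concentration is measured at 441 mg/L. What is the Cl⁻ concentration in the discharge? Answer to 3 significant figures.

Mass balance: 56100·20.00 + 12200·Cₑ = 68300·441.0
→ Cₑ = (68300·441.0 − 56100·20.00) / 12200 = 2377 mg/L.

2380 mg/L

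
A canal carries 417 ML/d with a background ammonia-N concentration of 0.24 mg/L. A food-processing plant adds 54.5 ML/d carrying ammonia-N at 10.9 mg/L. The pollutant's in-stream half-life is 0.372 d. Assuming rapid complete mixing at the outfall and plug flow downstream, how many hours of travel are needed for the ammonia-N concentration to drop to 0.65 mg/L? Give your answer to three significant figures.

10.5 h

Flow-weighted average: C = (417.0·0.2400 + 54.50·10.90) / 471.5 = 694.1/471.5 = 1.472 mg/L.
Half-life 0.372 d → k = ln 2 / 0.372 = 1.863 d⁻¹.
1.472·exp(−k·t) = 0.65 → t = ln(1.472/0.65)/k = 37910 s = 10.53 h.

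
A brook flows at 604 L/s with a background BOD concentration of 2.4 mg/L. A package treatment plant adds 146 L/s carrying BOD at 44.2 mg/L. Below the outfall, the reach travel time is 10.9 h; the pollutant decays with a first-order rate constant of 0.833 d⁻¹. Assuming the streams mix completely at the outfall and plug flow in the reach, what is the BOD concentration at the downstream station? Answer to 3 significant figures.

7.22 mg/L

Mixed concentration C = ΣQC/ΣQ = (604.0·2.400 + 146.0·44.20) / 750.0 = 7903/750.0 = 10.54 mg/L.
Applying C = C₀e^(−kt): 10.54 × 0.6850 = 7.218 mg/L.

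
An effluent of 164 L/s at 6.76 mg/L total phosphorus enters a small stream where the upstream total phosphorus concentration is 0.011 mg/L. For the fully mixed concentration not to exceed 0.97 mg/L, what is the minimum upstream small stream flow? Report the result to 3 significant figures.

Set C_mix = 0.97: (Q·0.01100 + 164.0·6.760) / (Q + 164.0) = 0.97
→ Q = 164.0·(6.760 − 0.97)/(0.97 − 0.01100) = 990.2 L/s.

990 L/s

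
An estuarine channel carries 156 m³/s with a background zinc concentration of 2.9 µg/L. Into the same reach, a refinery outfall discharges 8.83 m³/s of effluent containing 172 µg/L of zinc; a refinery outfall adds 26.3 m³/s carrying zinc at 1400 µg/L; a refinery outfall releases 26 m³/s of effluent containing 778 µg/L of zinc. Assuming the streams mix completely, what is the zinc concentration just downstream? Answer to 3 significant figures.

272 µg/L

After mixing, C = (156.0·2.900 + 8.830·172.0 + 26.30·1400 + 26.00·778.0) / 217.1 = 59020/217.1 = 271.8 µg/L.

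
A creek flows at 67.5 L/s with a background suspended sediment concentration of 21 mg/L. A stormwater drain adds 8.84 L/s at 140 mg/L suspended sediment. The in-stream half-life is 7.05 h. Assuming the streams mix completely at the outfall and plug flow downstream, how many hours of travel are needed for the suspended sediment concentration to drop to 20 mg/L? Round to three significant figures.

5.63 h

Mass balance: C = (67.50·21.00 + 8.840·140.0) / 76.34 = 2655/76.34 = 34.78 mg/L.
Half-life 7.05 h → k = ln 2 / 7.05 = 0.09832 h⁻¹ = 2.360 d⁻¹.
34.78·exp(−k·t) = 20 → t = ln(34.78/20)/k = 20260 s = 5.628 h.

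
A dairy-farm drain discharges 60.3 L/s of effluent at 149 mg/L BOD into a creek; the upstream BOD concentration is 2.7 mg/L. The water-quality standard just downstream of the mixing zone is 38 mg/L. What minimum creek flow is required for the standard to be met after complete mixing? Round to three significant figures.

Set C_mix = 38: (Q·2.700 + 60.30·149.0) / (Q + 60.30) = 38
→ Q = 60.30·(149.0 − 38)/(38 − 2.700) = 189.6 L/s.

190 L/s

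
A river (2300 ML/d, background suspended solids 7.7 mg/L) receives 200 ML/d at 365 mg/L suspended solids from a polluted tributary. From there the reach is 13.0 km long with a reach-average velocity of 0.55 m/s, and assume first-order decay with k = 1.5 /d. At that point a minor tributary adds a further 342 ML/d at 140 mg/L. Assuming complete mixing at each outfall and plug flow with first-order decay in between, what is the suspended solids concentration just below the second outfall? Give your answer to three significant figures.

After mixing, C = (2300·7.700 + 200.0·365.0) / 2500 = 90710/2500 = 36.28 mg/L; combined flow 2500 ML/d.
Travel time t = 13.0·1000 / 0.55 = 23640 s = 6.566 h.
After decay, C = 36.28 × e^(−kt) = 36.28 × 0.6634 = 24.07 mg/L.
Second outfall: C = (2500·24.07 + 342.0·140.0)/2842 = 38.02 mg/L.

38.0 mg/L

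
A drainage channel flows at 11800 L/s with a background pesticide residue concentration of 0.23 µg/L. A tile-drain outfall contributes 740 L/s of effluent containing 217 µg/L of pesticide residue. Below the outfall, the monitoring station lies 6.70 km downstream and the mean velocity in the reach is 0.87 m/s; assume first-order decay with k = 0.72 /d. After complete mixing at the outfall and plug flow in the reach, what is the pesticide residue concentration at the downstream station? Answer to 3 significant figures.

12.2 µg/L

After mixing, C = (11800·0.2300 + 740.0·217.0) / 12540 = 163300/12540 = 13.02 µg/L.
Travel time t = 6.70·1000 / 0.87 = 7701 s = 2.139 h.
Applying C = C₀e^(−kt): 13.02 × 0.9378 = 12.21 µg/L.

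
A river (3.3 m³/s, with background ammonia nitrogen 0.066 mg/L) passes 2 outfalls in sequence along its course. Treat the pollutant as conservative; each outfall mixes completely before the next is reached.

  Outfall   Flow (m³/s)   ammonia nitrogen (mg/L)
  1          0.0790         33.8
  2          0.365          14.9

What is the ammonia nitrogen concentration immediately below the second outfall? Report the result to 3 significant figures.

2.22 mg/L

Outfall 1: combined Q = 3.379 m³/s; C = (3.300·0.06600 + 0.07900·33.80)/3.379 = 0.8547 mg/L.
Outfall 2: combined Q = 3.744 m³/s; C = (3.379·0.8547 + 0.3650·14.90)/3.744 = 2.224 mg/L.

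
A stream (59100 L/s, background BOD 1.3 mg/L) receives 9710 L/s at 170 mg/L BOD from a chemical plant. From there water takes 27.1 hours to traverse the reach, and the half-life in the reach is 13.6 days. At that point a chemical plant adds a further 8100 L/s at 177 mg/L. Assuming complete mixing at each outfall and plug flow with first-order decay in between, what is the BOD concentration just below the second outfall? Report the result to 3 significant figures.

Flow-weighted average: C = (59100·1.300 + 9710·170.0) / 68810 = 1728000/68810 = 25.11 mg/L; combined flow 68810 L/s.
Half-life 13.6 d → k = ln 2 / 13.6 = 0.05097 d⁻¹.
Decay over the reach: 25.11·exp(−kt) = 25.11·0.9441 = 23.70 mg/L.
At the second outfall, C = (68810·23.70 + 8100·177.0) / (68810 + 8100) = 39.85 mg/L.

39.8 mg/L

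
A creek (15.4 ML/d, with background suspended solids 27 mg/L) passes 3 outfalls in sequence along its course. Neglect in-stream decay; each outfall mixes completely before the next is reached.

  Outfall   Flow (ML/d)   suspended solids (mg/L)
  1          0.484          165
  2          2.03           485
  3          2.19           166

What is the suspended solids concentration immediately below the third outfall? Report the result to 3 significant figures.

91.7 mg/L

Outfall 1: combined Q = 15.88 ML/d; C = (15.40·27.00 + 0.4840·165.0)/15.88 = 31.20 mg/L.
Outfall 2: combined Q = 17.91 ML/d; C = (15.88·31.20 + 2.030·485.0)/17.91 = 82.63 mg/L.
Outfall 3: combined Q = 20.10 ML/d; C = (17.91·82.63 + 2.190·166.0)/20.10 = 91.71 mg/L.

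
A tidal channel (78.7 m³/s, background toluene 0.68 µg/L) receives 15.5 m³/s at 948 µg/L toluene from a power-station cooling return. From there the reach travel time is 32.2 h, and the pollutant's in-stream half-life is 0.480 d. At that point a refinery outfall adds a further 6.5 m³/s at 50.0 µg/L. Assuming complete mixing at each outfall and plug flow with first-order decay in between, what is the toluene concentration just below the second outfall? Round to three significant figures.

After mixing, C = (78.70·0.6800 + 15.50·948.0) / 94.20 = 14750/94.20 = 156.6 µg/L; combined flow 94.20 m³/s.
Half-life 0.480 d → k = ln 2 / 0.480 = 1.444 d⁻¹.
After decay, C = 156.6 × e^(−kt) = 156.6 × 0.1441 = 22.56 µg/L.
Second outfall: C = (94.20·22.56 + 6.500·50.00)/100.7 = 24.33 µg/L.

24.3 µg/L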